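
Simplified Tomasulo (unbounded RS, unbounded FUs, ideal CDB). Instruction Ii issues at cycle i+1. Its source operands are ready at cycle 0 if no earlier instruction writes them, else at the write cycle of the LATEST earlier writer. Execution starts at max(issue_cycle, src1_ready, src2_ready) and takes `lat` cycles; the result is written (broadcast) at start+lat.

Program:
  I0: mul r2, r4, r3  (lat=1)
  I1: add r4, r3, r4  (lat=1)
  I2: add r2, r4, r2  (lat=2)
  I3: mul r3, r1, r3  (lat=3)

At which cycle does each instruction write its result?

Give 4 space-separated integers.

I0 mul r2: issue@1 deps=(None,None) exec_start@1 write@2
I1 add r4: issue@2 deps=(None,None) exec_start@2 write@3
I2 add r2: issue@3 deps=(1,0) exec_start@3 write@5
I3 mul r3: issue@4 deps=(None,None) exec_start@4 write@7

Answer: 2 3 5 7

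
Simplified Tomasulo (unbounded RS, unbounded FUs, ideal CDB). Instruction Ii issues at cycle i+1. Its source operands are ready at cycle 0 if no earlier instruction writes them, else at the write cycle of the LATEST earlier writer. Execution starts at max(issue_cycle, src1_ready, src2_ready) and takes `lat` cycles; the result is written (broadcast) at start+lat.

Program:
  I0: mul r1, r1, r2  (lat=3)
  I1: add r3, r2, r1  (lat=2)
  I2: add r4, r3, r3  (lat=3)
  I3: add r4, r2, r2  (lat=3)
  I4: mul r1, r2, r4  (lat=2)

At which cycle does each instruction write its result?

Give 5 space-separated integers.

I0 mul r1: issue@1 deps=(None,None) exec_start@1 write@4
I1 add r3: issue@2 deps=(None,0) exec_start@4 write@6
I2 add r4: issue@3 deps=(1,1) exec_start@6 write@9
I3 add r4: issue@4 deps=(None,None) exec_start@4 write@7
I4 mul r1: issue@5 deps=(None,3) exec_start@7 write@9

Answer: 4 6 9 7 9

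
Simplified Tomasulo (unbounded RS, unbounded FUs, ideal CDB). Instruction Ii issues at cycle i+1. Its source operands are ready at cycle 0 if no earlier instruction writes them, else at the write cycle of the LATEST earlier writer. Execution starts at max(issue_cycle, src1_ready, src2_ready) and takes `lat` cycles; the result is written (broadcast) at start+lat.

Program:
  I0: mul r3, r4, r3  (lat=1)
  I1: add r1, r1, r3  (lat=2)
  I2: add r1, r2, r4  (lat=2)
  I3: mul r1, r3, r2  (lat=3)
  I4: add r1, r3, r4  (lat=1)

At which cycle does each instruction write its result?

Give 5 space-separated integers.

Answer: 2 4 5 7 6

Derivation:
I0 mul r3: issue@1 deps=(None,None) exec_start@1 write@2
I1 add r1: issue@2 deps=(None,0) exec_start@2 write@4
I2 add r1: issue@3 deps=(None,None) exec_start@3 write@5
I3 mul r1: issue@4 deps=(0,None) exec_start@4 write@7
I4 add r1: issue@5 deps=(0,None) exec_start@5 write@6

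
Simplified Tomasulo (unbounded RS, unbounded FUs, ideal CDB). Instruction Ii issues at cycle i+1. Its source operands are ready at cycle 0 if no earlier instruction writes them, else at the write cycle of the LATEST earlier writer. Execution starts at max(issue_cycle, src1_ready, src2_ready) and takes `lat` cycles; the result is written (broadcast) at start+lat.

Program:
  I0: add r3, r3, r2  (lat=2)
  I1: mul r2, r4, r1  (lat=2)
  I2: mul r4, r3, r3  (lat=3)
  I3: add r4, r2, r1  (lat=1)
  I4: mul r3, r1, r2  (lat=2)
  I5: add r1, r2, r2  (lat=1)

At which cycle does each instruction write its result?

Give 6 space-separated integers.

I0 add r3: issue@1 deps=(None,None) exec_start@1 write@3
I1 mul r2: issue@2 deps=(None,None) exec_start@2 write@4
I2 mul r4: issue@3 deps=(0,0) exec_start@3 write@6
I3 add r4: issue@4 deps=(1,None) exec_start@4 write@5
I4 mul r3: issue@5 deps=(None,1) exec_start@5 write@7
I5 add r1: issue@6 deps=(1,1) exec_start@6 write@7

Answer: 3 4 6 5 7 7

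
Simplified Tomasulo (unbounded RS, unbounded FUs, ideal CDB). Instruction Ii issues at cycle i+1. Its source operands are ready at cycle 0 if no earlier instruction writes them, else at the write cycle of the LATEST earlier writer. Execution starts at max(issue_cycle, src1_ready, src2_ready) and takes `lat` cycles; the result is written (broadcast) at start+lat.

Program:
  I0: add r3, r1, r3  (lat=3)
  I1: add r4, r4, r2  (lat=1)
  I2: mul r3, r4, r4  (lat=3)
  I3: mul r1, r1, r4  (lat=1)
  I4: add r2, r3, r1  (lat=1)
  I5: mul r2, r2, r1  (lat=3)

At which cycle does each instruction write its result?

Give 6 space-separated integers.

Answer: 4 3 6 5 7 10

Derivation:
I0 add r3: issue@1 deps=(None,None) exec_start@1 write@4
I1 add r4: issue@2 deps=(None,None) exec_start@2 write@3
I2 mul r3: issue@3 deps=(1,1) exec_start@3 write@6
I3 mul r1: issue@4 deps=(None,1) exec_start@4 write@5
I4 add r2: issue@5 deps=(2,3) exec_start@6 write@7
I5 mul r2: issue@6 deps=(4,3) exec_start@7 write@10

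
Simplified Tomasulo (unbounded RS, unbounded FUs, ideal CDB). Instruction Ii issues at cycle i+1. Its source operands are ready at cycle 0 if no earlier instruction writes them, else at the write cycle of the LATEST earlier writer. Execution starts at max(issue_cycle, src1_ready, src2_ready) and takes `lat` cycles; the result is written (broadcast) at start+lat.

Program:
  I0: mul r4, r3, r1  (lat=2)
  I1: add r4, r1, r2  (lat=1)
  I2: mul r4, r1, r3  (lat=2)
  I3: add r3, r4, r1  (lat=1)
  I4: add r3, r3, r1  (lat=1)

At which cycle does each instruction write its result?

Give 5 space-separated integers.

Answer: 3 3 5 6 7

Derivation:
I0 mul r4: issue@1 deps=(None,None) exec_start@1 write@3
I1 add r4: issue@2 deps=(None,None) exec_start@2 write@3
I2 mul r4: issue@3 deps=(None,None) exec_start@3 write@5
I3 add r3: issue@4 deps=(2,None) exec_start@5 write@6
I4 add r3: issue@5 deps=(3,None) exec_start@6 write@7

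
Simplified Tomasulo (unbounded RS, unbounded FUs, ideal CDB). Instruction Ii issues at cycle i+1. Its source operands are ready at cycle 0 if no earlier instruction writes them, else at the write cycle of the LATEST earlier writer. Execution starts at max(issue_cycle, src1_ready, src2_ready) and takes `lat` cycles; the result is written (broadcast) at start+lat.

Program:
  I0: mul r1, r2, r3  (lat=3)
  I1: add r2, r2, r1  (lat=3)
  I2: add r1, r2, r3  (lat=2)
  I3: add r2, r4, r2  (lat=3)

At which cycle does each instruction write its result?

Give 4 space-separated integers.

I0 mul r1: issue@1 deps=(None,None) exec_start@1 write@4
I1 add r2: issue@2 deps=(None,0) exec_start@4 write@7
I2 add r1: issue@3 deps=(1,None) exec_start@7 write@9
I3 add r2: issue@4 deps=(None,1) exec_start@7 write@10

Answer: 4 7 9 10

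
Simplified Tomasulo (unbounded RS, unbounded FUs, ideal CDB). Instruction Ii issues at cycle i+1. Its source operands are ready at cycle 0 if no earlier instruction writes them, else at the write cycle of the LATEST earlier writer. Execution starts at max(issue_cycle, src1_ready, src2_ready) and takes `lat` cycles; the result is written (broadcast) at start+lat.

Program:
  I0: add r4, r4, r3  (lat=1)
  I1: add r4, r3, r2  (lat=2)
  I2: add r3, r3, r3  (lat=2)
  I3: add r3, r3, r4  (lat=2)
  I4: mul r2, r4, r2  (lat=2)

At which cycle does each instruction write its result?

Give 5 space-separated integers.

Answer: 2 4 5 7 7

Derivation:
I0 add r4: issue@1 deps=(None,None) exec_start@1 write@2
I1 add r4: issue@2 deps=(None,None) exec_start@2 write@4
I2 add r3: issue@3 deps=(None,None) exec_start@3 write@5
I3 add r3: issue@4 deps=(2,1) exec_start@5 write@7
I4 mul r2: issue@5 deps=(1,None) exec_start@5 write@7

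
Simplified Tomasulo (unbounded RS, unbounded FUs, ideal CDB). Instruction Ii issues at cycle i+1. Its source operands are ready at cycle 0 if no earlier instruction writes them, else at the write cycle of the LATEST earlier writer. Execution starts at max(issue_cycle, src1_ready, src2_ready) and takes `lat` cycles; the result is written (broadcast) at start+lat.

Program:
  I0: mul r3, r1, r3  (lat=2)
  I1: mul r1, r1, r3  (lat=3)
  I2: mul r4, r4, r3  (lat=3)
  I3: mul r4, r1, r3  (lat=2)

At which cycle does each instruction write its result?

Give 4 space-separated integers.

I0 mul r3: issue@1 deps=(None,None) exec_start@1 write@3
I1 mul r1: issue@2 deps=(None,0) exec_start@3 write@6
I2 mul r4: issue@3 deps=(None,0) exec_start@3 write@6
I3 mul r4: issue@4 deps=(1,0) exec_start@6 write@8

Answer: 3 6 6 8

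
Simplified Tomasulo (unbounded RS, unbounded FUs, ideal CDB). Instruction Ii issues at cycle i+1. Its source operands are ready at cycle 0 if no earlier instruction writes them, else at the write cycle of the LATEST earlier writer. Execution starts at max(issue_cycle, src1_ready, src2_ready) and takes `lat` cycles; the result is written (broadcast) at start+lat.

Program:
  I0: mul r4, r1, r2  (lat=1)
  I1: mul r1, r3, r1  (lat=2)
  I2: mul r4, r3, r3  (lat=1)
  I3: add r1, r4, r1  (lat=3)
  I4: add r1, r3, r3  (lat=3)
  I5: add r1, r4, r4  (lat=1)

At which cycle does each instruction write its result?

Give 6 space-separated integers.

Answer: 2 4 4 7 8 7

Derivation:
I0 mul r4: issue@1 deps=(None,None) exec_start@1 write@2
I1 mul r1: issue@2 deps=(None,None) exec_start@2 write@4
I2 mul r4: issue@3 deps=(None,None) exec_start@3 write@4
I3 add r1: issue@4 deps=(2,1) exec_start@4 write@7
I4 add r1: issue@5 deps=(None,None) exec_start@5 write@8
I5 add r1: issue@6 deps=(2,2) exec_start@6 write@7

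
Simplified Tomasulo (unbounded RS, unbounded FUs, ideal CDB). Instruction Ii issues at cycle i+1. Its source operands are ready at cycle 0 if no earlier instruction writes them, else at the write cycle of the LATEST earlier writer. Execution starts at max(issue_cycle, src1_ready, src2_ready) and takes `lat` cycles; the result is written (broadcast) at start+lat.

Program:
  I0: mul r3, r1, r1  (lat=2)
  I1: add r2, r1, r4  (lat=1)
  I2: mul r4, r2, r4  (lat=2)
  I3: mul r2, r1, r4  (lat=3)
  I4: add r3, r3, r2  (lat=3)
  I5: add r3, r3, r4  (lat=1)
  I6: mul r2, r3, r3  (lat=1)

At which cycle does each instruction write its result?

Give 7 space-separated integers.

I0 mul r3: issue@1 deps=(None,None) exec_start@1 write@3
I1 add r2: issue@2 deps=(None,None) exec_start@2 write@3
I2 mul r4: issue@3 deps=(1,None) exec_start@3 write@5
I3 mul r2: issue@4 deps=(None,2) exec_start@5 write@8
I4 add r3: issue@5 deps=(0,3) exec_start@8 write@11
I5 add r3: issue@6 deps=(4,2) exec_start@11 write@12
I6 mul r2: issue@7 deps=(5,5) exec_start@12 write@13

Answer: 3 3 5 8 11 12 13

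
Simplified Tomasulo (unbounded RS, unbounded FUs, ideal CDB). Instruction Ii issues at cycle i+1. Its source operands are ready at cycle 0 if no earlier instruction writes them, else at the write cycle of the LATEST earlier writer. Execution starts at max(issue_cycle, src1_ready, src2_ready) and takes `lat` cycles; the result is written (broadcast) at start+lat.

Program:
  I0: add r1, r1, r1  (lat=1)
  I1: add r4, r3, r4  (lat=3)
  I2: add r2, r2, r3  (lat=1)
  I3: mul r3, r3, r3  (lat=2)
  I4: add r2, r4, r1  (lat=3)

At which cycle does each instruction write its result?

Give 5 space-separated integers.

Answer: 2 5 4 6 8

Derivation:
I0 add r1: issue@1 deps=(None,None) exec_start@1 write@2
I1 add r4: issue@2 deps=(None,None) exec_start@2 write@5
I2 add r2: issue@3 deps=(None,None) exec_start@3 write@4
I3 mul r3: issue@4 deps=(None,None) exec_start@4 write@6
I4 add r2: issue@5 deps=(1,0) exec_start@5 write@8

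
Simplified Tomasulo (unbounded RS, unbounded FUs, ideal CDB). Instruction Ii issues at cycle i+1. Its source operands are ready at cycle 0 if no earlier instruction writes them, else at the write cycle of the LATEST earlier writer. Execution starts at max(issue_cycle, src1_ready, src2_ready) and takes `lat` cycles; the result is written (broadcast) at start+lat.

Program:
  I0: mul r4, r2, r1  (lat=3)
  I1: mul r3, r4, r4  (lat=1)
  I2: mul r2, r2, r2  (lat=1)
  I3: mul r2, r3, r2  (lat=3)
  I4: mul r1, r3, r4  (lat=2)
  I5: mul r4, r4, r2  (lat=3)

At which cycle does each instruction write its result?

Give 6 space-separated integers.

Answer: 4 5 4 8 7 11

Derivation:
I0 mul r4: issue@1 deps=(None,None) exec_start@1 write@4
I1 mul r3: issue@2 deps=(0,0) exec_start@4 write@5
I2 mul r2: issue@3 deps=(None,None) exec_start@3 write@4
I3 mul r2: issue@4 deps=(1,2) exec_start@5 write@8
I4 mul r1: issue@5 deps=(1,0) exec_start@5 write@7
I5 mul r4: issue@6 deps=(0,3) exec_start@8 write@11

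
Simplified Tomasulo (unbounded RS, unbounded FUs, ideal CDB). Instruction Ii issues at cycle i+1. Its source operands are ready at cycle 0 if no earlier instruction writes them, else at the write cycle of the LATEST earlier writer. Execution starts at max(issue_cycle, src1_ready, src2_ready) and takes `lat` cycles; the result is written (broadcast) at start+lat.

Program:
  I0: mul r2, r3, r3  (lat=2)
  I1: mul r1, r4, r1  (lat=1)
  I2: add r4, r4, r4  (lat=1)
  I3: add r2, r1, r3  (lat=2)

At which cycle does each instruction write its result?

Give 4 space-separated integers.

Answer: 3 3 4 6

Derivation:
I0 mul r2: issue@1 deps=(None,None) exec_start@1 write@3
I1 mul r1: issue@2 deps=(None,None) exec_start@2 write@3
I2 add r4: issue@3 deps=(None,None) exec_start@3 write@4
I3 add r2: issue@4 deps=(1,None) exec_start@4 write@6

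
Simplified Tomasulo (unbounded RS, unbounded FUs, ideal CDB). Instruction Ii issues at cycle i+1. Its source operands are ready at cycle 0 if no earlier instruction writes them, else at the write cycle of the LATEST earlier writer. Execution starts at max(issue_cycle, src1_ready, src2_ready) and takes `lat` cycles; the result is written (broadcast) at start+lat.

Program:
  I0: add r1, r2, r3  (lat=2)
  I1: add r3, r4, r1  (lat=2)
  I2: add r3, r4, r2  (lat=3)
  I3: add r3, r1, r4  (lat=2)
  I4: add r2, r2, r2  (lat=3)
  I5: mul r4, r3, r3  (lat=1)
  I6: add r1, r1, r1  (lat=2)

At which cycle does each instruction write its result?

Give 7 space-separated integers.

Answer: 3 5 6 6 8 7 9

Derivation:
I0 add r1: issue@1 deps=(None,None) exec_start@1 write@3
I1 add r3: issue@2 deps=(None,0) exec_start@3 write@5
I2 add r3: issue@3 deps=(None,None) exec_start@3 write@6
I3 add r3: issue@4 deps=(0,None) exec_start@4 write@6
I4 add r2: issue@5 deps=(None,None) exec_start@5 write@8
I5 mul r4: issue@6 deps=(3,3) exec_start@6 write@7
I6 add r1: issue@7 deps=(0,0) exec_start@7 write@9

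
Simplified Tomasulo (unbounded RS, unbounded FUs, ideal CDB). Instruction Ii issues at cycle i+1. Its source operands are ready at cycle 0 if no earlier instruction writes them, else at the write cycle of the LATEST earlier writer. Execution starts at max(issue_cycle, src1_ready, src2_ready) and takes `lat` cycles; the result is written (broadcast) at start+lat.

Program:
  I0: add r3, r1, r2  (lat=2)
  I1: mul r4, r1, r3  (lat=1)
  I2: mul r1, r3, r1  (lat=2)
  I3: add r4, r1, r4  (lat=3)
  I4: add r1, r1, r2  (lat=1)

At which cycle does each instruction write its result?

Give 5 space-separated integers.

I0 add r3: issue@1 deps=(None,None) exec_start@1 write@3
I1 mul r4: issue@2 deps=(None,0) exec_start@3 write@4
I2 mul r1: issue@3 deps=(0,None) exec_start@3 write@5
I3 add r4: issue@4 deps=(2,1) exec_start@5 write@8
I4 add r1: issue@5 deps=(2,None) exec_start@5 write@6

Answer: 3 4 5 8 6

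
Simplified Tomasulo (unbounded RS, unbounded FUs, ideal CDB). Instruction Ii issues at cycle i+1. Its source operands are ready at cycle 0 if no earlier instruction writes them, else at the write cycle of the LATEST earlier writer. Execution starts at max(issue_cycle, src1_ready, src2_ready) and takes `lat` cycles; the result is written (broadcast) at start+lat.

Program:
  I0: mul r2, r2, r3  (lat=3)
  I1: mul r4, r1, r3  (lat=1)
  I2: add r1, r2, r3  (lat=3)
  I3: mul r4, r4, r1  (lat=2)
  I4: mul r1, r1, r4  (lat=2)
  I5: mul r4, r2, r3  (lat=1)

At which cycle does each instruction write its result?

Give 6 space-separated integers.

Answer: 4 3 7 9 11 7

Derivation:
I0 mul r2: issue@1 deps=(None,None) exec_start@1 write@4
I1 mul r4: issue@2 deps=(None,None) exec_start@2 write@3
I2 add r1: issue@3 deps=(0,None) exec_start@4 write@7
I3 mul r4: issue@4 deps=(1,2) exec_start@7 write@9
I4 mul r1: issue@5 deps=(2,3) exec_start@9 write@11
I5 mul r4: issue@6 deps=(0,None) exec_start@6 write@7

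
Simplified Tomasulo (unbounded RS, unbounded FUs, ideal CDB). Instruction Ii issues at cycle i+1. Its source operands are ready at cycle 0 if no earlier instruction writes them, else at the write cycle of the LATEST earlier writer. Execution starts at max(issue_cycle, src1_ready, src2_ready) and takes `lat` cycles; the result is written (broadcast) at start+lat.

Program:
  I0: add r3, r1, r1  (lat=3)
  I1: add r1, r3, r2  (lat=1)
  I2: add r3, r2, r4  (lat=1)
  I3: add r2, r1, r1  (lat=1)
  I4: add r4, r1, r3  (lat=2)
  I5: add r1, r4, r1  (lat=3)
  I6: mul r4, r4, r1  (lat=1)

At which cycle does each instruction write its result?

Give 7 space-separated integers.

I0 add r3: issue@1 deps=(None,None) exec_start@1 write@4
I1 add r1: issue@2 deps=(0,None) exec_start@4 write@5
I2 add r3: issue@3 deps=(None,None) exec_start@3 write@4
I3 add r2: issue@4 deps=(1,1) exec_start@5 write@6
I4 add r4: issue@5 deps=(1,2) exec_start@5 write@7
I5 add r1: issue@6 deps=(4,1) exec_start@7 write@10
I6 mul r4: issue@7 deps=(4,5) exec_start@10 write@11

Answer: 4 5 4 6 7 10 11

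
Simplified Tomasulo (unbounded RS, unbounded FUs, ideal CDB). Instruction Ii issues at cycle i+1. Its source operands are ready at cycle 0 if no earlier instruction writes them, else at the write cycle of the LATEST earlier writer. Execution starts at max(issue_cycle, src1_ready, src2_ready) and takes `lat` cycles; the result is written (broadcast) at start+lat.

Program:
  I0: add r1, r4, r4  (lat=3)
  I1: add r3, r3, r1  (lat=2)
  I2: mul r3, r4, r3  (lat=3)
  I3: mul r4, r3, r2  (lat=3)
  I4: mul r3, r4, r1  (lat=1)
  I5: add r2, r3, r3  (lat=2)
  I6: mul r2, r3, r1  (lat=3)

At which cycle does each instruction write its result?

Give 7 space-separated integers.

Answer: 4 6 9 12 13 15 16

Derivation:
I0 add r1: issue@1 deps=(None,None) exec_start@1 write@4
I1 add r3: issue@2 deps=(None,0) exec_start@4 write@6
I2 mul r3: issue@3 deps=(None,1) exec_start@6 write@9
I3 mul r4: issue@4 deps=(2,None) exec_start@9 write@12
I4 mul r3: issue@5 deps=(3,0) exec_start@12 write@13
I5 add r2: issue@6 deps=(4,4) exec_start@13 write@15
I6 mul r2: issue@7 deps=(4,0) exec_start@13 write@16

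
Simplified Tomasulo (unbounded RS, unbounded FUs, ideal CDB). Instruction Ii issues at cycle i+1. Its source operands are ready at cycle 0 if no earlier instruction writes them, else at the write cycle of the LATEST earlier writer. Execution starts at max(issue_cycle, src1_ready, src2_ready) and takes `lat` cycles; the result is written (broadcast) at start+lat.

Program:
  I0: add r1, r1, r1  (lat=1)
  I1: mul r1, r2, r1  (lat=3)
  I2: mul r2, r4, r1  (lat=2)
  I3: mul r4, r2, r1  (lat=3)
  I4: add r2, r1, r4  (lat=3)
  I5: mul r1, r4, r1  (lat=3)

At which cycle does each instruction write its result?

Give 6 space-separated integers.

I0 add r1: issue@1 deps=(None,None) exec_start@1 write@2
I1 mul r1: issue@2 deps=(None,0) exec_start@2 write@5
I2 mul r2: issue@3 deps=(None,1) exec_start@5 write@7
I3 mul r4: issue@4 deps=(2,1) exec_start@7 write@10
I4 add r2: issue@5 deps=(1,3) exec_start@10 write@13
I5 mul r1: issue@6 deps=(3,1) exec_start@10 write@13

Answer: 2 5 7 10 13 13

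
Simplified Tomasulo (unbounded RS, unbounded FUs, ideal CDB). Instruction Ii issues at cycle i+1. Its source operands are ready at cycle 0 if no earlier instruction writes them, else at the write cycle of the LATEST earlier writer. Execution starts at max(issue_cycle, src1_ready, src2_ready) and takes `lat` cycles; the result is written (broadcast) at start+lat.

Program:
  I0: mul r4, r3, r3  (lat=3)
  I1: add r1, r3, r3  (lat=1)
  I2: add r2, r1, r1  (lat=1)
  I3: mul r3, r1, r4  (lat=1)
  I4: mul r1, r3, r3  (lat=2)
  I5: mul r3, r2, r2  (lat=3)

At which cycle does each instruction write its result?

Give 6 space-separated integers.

I0 mul r4: issue@1 deps=(None,None) exec_start@1 write@4
I1 add r1: issue@2 deps=(None,None) exec_start@2 write@3
I2 add r2: issue@3 deps=(1,1) exec_start@3 write@4
I3 mul r3: issue@4 deps=(1,0) exec_start@4 write@5
I4 mul r1: issue@5 deps=(3,3) exec_start@5 write@7
I5 mul r3: issue@6 deps=(2,2) exec_start@6 write@9

Answer: 4 3 4 5 7 9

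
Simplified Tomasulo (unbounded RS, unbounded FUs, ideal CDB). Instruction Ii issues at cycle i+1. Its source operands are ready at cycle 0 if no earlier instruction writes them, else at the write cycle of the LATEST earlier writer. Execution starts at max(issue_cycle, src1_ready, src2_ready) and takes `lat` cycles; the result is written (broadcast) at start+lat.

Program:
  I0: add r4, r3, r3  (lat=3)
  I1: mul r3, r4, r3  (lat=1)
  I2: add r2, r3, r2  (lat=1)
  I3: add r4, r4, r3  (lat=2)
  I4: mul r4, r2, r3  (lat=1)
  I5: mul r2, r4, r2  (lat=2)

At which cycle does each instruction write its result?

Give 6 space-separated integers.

Answer: 4 5 6 7 7 9

Derivation:
I0 add r4: issue@1 deps=(None,None) exec_start@1 write@4
I1 mul r3: issue@2 deps=(0,None) exec_start@4 write@5
I2 add r2: issue@3 deps=(1,None) exec_start@5 write@6
I3 add r4: issue@4 deps=(0,1) exec_start@5 write@7
I4 mul r4: issue@5 deps=(2,1) exec_start@6 write@7
I5 mul r2: issue@6 deps=(4,2) exec_start@7 write@9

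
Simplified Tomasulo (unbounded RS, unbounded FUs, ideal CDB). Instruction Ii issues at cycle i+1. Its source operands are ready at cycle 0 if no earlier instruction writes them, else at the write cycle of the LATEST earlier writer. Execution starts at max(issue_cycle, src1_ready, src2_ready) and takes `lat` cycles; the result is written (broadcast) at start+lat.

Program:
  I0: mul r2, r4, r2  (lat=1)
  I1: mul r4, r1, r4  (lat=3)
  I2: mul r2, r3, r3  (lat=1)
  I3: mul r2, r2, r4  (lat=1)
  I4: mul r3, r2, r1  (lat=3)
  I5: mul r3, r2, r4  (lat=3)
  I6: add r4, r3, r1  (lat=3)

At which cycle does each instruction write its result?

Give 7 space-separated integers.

Answer: 2 5 4 6 9 9 12

Derivation:
I0 mul r2: issue@1 deps=(None,None) exec_start@1 write@2
I1 mul r4: issue@2 deps=(None,None) exec_start@2 write@5
I2 mul r2: issue@3 deps=(None,None) exec_start@3 write@4
I3 mul r2: issue@4 deps=(2,1) exec_start@5 write@6
I4 mul r3: issue@5 deps=(3,None) exec_start@6 write@9
I5 mul r3: issue@6 deps=(3,1) exec_start@6 write@9
I6 add r4: issue@7 deps=(5,None) exec_start@9 write@12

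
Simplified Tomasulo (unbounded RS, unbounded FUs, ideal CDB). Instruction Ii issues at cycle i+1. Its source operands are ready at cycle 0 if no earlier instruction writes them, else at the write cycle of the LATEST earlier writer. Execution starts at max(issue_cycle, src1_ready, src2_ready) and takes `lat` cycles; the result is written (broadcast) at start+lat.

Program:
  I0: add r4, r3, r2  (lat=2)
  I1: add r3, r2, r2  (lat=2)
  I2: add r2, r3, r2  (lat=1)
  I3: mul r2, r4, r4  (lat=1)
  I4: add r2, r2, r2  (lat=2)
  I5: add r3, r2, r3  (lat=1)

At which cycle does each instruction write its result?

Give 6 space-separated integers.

Answer: 3 4 5 5 7 8

Derivation:
I0 add r4: issue@1 deps=(None,None) exec_start@1 write@3
I1 add r3: issue@2 deps=(None,None) exec_start@2 write@4
I2 add r2: issue@3 deps=(1,None) exec_start@4 write@5
I3 mul r2: issue@4 deps=(0,0) exec_start@4 write@5
I4 add r2: issue@5 deps=(3,3) exec_start@5 write@7
I5 add r3: issue@6 deps=(4,1) exec_start@7 write@8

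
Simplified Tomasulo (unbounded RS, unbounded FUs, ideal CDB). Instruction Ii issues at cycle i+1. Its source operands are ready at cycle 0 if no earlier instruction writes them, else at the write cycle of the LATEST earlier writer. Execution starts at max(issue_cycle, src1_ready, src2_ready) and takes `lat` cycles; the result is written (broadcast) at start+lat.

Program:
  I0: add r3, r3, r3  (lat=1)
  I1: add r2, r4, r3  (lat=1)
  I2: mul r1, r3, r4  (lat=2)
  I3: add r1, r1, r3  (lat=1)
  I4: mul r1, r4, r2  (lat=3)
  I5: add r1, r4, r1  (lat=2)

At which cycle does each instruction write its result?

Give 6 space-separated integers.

I0 add r3: issue@1 deps=(None,None) exec_start@1 write@2
I1 add r2: issue@2 deps=(None,0) exec_start@2 write@3
I2 mul r1: issue@3 deps=(0,None) exec_start@3 write@5
I3 add r1: issue@4 deps=(2,0) exec_start@5 write@6
I4 mul r1: issue@5 deps=(None,1) exec_start@5 write@8
I5 add r1: issue@6 deps=(None,4) exec_start@8 write@10

Answer: 2 3 5 6 8 10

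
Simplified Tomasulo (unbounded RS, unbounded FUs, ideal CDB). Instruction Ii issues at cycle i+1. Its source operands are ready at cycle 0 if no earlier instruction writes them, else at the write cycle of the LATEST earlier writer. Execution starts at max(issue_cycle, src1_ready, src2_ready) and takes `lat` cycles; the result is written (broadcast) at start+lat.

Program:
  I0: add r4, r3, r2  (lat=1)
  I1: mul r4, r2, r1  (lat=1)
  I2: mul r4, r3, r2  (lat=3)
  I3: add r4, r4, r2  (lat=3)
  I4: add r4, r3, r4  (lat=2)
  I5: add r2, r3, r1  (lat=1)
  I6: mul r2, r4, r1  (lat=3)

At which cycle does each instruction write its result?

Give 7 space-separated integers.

Answer: 2 3 6 9 11 7 14

Derivation:
I0 add r4: issue@1 deps=(None,None) exec_start@1 write@2
I1 mul r4: issue@2 deps=(None,None) exec_start@2 write@3
I2 mul r4: issue@3 deps=(None,None) exec_start@3 write@6
I3 add r4: issue@4 deps=(2,None) exec_start@6 write@9
I4 add r4: issue@5 deps=(None,3) exec_start@9 write@11
I5 add r2: issue@6 deps=(None,None) exec_start@6 write@7
I6 mul r2: issue@7 deps=(4,None) exec_start@11 write@14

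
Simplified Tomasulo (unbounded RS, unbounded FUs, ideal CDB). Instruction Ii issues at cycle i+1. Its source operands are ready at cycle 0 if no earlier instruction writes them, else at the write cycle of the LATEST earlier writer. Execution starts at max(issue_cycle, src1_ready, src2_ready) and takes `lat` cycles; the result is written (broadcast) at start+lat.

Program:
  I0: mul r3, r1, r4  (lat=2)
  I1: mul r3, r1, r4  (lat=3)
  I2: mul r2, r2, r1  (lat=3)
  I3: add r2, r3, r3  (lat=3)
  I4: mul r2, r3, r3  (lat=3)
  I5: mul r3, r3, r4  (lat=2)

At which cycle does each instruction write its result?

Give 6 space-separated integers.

I0 mul r3: issue@1 deps=(None,None) exec_start@1 write@3
I1 mul r3: issue@2 deps=(None,None) exec_start@2 write@5
I2 mul r2: issue@3 deps=(None,None) exec_start@3 write@6
I3 add r2: issue@4 deps=(1,1) exec_start@5 write@8
I4 mul r2: issue@5 deps=(1,1) exec_start@5 write@8
I5 mul r3: issue@6 deps=(1,None) exec_start@6 write@8

Answer: 3 5 6 8 8 8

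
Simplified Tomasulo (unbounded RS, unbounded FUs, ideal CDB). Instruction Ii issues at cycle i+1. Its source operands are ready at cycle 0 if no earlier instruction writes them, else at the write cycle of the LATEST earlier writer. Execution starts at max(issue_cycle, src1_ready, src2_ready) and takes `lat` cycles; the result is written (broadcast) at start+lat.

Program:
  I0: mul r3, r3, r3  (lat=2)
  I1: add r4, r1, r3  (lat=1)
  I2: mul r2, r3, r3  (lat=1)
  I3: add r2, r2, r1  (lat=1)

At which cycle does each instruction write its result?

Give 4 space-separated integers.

Answer: 3 4 4 5

Derivation:
I0 mul r3: issue@1 deps=(None,None) exec_start@1 write@3
I1 add r4: issue@2 deps=(None,0) exec_start@3 write@4
I2 mul r2: issue@3 deps=(0,0) exec_start@3 write@4
I3 add r2: issue@4 deps=(2,None) exec_start@4 write@5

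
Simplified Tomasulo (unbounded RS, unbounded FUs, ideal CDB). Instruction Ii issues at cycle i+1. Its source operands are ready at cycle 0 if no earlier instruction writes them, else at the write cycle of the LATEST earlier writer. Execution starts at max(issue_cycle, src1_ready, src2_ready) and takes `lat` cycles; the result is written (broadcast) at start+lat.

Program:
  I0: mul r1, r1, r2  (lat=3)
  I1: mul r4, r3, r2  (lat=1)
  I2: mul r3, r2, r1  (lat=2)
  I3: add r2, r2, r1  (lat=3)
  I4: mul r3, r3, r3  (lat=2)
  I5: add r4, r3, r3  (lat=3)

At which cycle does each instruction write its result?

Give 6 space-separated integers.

Answer: 4 3 6 7 8 11

Derivation:
I0 mul r1: issue@1 deps=(None,None) exec_start@1 write@4
I1 mul r4: issue@2 deps=(None,None) exec_start@2 write@3
I2 mul r3: issue@3 deps=(None,0) exec_start@4 write@6
I3 add r2: issue@4 deps=(None,0) exec_start@4 write@7
I4 mul r3: issue@5 deps=(2,2) exec_start@6 write@8
I5 add r4: issue@6 deps=(4,4) exec_start@8 write@11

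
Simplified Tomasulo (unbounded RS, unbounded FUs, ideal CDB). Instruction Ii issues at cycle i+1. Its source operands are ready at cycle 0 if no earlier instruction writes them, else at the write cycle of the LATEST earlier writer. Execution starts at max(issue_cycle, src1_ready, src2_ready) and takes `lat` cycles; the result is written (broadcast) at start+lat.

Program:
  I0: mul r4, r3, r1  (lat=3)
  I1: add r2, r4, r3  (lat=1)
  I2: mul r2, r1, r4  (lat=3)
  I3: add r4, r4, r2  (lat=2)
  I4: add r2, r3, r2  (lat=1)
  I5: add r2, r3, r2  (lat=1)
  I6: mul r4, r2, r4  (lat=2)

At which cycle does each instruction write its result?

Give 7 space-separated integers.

Answer: 4 5 7 9 8 9 11

Derivation:
I0 mul r4: issue@1 deps=(None,None) exec_start@1 write@4
I1 add r2: issue@2 deps=(0,None) exec_start@4 write@5
I2 mul r2: issue@3 deps=(None,0) exec_start@4 write@7
I3 add r4: issue@4 deps=(0,2) exec_start@7 write@9
I4 add r2: issue@5 deps=(None,2) exec_start@7 write@8
I5 add r2: issue@6 deps=(None,4) exec_start@8 write@9
I6 mul r4: issue@7 deps=(5,3) exec_start@9 write@11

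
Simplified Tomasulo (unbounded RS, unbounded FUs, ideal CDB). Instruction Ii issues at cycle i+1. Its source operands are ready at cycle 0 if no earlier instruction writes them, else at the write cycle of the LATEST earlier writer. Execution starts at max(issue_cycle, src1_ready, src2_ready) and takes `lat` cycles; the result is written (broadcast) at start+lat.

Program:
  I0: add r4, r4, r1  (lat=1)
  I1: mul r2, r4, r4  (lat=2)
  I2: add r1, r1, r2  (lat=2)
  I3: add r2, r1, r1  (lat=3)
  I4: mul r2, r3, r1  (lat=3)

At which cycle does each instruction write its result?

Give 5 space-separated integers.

I0 add r4: issue@1 deps=(None,None) exec_start@1 write@2
I1 mul r2: issue@2 deps=(0,0) exec_start@2 write@4
I2 add r1: issue@3 deps=(None,1) exec_start@4 write@6
I3 add r2: issue@4 deps=(2,2) exec_start@6 write@9
I4 mul r2: issue@5 deps=(None,2) exec_start@6 write@9

Answer: 2 4 6 9 9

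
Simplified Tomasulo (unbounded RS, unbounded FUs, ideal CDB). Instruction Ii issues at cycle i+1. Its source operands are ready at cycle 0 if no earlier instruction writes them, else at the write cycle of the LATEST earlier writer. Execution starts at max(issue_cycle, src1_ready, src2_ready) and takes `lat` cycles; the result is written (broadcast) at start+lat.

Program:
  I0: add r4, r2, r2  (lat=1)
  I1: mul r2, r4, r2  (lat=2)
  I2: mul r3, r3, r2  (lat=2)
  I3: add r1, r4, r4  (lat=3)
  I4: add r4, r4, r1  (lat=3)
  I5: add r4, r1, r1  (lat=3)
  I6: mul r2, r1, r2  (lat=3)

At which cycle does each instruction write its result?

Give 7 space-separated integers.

Answer: 2 4 6 7 10 10 10

Derivation:
I0 add r4: issue@1 deps=(None,None) exec_start@1 write@2
I1 mul r2: issue@2 deps=(0,None) exec_start@2 write@4
I2 mul r3: issue@3 deps=(None,1) exec_start@4 write@6
I3 add r1: issue@4 deps=(0,0) exec_start@4 write@7
I4 add r4: issue@5 deps=(0,3) exec_start@7 write@10
I5 add r4: issue@6 deps=(3,3) exec_start@7 write@10
I6 mul r2: issue@7 deps=(3,1) exec_start@7 write@10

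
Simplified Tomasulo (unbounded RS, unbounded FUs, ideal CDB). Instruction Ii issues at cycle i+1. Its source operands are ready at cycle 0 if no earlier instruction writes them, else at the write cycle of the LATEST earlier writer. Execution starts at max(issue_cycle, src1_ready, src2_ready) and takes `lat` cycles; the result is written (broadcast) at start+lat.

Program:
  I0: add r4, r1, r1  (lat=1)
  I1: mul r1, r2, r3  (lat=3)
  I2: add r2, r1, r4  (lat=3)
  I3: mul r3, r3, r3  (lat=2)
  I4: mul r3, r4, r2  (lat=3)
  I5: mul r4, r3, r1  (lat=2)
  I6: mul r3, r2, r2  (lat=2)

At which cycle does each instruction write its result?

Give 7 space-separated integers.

I0 add r4: issue@1 deps=(None,None) exec_start@1 write@2
I1 mul r1: issue@2 deps=(None,None) exec_start@2 write@5
I2 add r2: issue@3 deps=(1,0) exec_start@5 write@8
I3 mul r3: issue@4 deps=(None,None) exec_start@4 write@6
I4 mul r3: issue@5 deps=(0,2) exec_start@8 write@11
I5 mul r4: issue@6 deps=(4,1) exec_start@11 write@13
I6 mul r3: issue@7 deps=(2,2) exec_start@8 write@10

Answer: 2 5 8 6 11 13 10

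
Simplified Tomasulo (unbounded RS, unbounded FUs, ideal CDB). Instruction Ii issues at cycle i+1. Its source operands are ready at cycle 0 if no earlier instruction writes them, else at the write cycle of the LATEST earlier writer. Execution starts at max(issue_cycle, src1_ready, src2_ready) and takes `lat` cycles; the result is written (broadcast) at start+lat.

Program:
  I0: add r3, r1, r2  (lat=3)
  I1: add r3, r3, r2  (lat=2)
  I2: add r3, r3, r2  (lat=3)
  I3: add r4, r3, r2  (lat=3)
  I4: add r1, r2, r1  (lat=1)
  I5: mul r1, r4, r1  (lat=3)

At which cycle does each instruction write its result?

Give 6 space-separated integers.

I0 add r3: issue@1 deps=(None,None) exec_start@1 write@4
I1 add r3: issue@2 deps=(0,None) exec_start@4 write@6
I2 add r3: issue@3 deps=(1,None) exec_start@6 write@9
I3 add r4: issue@4 deps=(2,None) exec_start@9 write@12
I4 add r1: issue@5 deps=(None,None) exec_start@5 write@6
I5 mul r1: issue@6 deps=(3,4) exec_start@12 write@15

Answer: 4 6 9 12 6 15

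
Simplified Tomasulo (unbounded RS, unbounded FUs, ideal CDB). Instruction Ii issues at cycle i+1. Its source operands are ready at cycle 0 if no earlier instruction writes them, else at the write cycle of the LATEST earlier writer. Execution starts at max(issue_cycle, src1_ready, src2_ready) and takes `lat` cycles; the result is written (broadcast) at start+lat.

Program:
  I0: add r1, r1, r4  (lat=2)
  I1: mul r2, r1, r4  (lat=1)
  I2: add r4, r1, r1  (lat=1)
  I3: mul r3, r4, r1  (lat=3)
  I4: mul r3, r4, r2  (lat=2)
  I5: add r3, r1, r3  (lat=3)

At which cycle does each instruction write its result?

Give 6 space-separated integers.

Answer: 3 4 4 7 7 10

Derivation:
I0 add r1: issue@1 deps=(None,None) exec_start@1 write@3
I1 mul r2: issue@2 deps=(0,None) exec_start@3 write@4
I2 add r4: issue@3 deps=(0,0) exec_start@3 write@4
I3 mul r3: issue@4 deps=(2,0) exec_start@4 write@7
I4 mul r3: issue@5 deps=(2,1) exec_start@5 write@7
I5 add r3: issue@6 deps=(0,4) exec_start@7 write@10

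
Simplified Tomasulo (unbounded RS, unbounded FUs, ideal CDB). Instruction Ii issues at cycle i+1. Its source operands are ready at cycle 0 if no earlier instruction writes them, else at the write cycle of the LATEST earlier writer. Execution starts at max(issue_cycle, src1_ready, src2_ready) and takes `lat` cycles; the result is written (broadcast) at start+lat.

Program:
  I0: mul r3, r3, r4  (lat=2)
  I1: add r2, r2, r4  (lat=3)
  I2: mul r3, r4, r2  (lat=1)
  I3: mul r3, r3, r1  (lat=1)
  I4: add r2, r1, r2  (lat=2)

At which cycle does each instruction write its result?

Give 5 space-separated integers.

I0 mul r3: issue@1 deps=(None,None) exec_start@1 write@3
I1 add r2: issue@2 deps=(None,None) exec_start@2 write@5
I2 mul r3: issue@3 deps=(None,1) exec_start@5 write@6
I3 mul r3: issue@4 deps=(2,None) exec_start@6 write@7
I4 add r2: issue@5 deps=(None,1) exec_start@5 write@7

Answer: 3 5 6 7 7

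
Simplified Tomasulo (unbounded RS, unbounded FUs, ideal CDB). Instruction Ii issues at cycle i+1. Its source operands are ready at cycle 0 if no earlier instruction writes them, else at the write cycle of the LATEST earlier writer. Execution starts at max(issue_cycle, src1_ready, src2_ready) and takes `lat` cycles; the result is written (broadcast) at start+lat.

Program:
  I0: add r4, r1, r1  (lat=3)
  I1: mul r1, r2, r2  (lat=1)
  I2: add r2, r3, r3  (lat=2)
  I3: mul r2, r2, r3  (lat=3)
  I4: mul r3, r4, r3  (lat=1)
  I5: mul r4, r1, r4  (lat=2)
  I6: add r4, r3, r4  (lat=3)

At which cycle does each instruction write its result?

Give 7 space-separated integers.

Answer: 4 3 5 8 6 8 11

Derivation:
I0 add r4: issue@1 deps=(None,None) exec_start@1 write@4
I1 mul r1: issue@2 deps=(None,None) exec_start@2 write@3
I2 add r2: issue@3 deps=(None,None) exec_start@3 write@5
I3 mul r2: issue@4 deps=(2,None) exec_start@5 write@8
I4 mul r3: issue@5 deps=(0,None) exec_start@5 write@6
I5 mul r4: issue@6 deps=(1,0) exec_start@6 write@8
I6 add r4: issue@7 deps=(4,5) exec_start@8 write@11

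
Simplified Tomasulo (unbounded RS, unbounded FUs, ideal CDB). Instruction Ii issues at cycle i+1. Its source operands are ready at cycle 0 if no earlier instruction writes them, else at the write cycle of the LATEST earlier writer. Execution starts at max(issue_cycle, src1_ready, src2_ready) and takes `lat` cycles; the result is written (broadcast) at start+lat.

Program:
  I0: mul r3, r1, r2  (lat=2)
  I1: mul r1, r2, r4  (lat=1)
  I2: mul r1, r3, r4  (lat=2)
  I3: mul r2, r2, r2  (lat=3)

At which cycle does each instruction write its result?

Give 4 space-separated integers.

I0 mul r3: issue@1 deps=(None,None) exec_start@1 write@3
I1 mul r1: issue@2 deps=(None,None) exec_start@2 write@3
I2 mul r1: issue@3 deps=(0,None) exec_start@3 write@5
I3 mul r2: issue@4 deps=(None,None) exec_start@4 write@7

Answer: 3 3 5 7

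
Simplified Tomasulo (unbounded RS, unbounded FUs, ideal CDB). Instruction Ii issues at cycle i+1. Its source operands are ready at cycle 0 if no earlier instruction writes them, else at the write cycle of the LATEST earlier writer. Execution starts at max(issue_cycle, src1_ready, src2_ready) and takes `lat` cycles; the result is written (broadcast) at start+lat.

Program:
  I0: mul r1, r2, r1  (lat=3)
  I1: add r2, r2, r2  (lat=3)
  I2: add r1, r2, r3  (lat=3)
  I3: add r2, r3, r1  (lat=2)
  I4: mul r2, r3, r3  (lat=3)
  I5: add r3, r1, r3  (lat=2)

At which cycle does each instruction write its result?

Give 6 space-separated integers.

I0 mul r1: issue@1 deps=(None,None) exec_start@1 write@4
I1 add r2: issue@2 deps=(None,None) exec_start@2 write@5
I2 add r1: issue@3 deps=(1,None) exec_start@5 write@8
I3 add r2: issue@4 deps=(None,2) exec_start@8 write@10
I4 mul r2: issue@5 deps=(None,None) exec_start@5 write@8
I5 add r3: issue@6 deps=(2,None) exec_start@8 write@10

Answer: 4 5 8 10 8 10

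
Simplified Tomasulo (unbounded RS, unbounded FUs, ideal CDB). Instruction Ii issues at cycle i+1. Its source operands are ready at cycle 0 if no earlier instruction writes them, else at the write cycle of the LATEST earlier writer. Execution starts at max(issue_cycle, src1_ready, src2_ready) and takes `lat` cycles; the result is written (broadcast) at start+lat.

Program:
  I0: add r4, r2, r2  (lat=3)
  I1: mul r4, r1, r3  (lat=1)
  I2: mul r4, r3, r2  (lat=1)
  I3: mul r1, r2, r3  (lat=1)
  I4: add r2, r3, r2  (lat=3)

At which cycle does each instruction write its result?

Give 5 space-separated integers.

I0 add r4: issue@1 deps=(None,None) exec_start@1 write@4
I1 mul r4: issue@2 deps=(None,None) exec_start@2 write@3
I2 mul r4: issue@3 deps=(None,None) exec_start@3 write@4
I3 mul r1: issue@4 deps=(None,None) exec_start@4 write@5
I4 add r2: issue@5 deps=(None,None) exec_start@5 write@8

Answer: 4 3 4 5 8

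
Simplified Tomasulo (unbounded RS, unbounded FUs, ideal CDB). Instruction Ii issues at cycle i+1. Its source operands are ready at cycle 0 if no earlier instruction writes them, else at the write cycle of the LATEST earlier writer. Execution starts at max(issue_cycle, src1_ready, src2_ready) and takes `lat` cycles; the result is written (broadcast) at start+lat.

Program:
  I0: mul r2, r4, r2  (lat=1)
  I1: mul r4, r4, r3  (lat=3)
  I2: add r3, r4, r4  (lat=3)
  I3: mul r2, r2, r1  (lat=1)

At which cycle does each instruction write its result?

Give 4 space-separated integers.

I0 mul r2: issue@1 deps=(None,None) exec_start@1 write@2
I1 mul r4: issue@2 deps=(None,None) exec_start@2 write@5
I2 add r3: issue@3 deps=(1,1) exec_start@5 write@8
I3 mul r2: issue@4 deps=(0,None) exec_start@4 write@5

Answer: 2 5 8 5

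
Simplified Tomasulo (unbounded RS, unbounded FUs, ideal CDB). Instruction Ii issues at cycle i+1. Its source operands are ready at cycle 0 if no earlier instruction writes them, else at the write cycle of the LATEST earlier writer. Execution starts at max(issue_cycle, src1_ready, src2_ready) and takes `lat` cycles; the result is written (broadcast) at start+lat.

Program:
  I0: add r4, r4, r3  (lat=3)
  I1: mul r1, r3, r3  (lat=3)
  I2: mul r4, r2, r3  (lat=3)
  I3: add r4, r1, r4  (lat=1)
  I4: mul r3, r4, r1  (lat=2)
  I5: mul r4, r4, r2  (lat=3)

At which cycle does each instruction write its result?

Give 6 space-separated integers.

I0 add r4: issue@1 deps=(None,None) exec_start@1 write@4
I1 mul r1: issue@2 deps=(None,None) exec_start@2 write@5
I2 mul r4: issue@3 deps=(None,None) exec_start@3 write@6
I3 add r4: issue@4 deps=(1,2) exec_start@6 write@7
I4 mul r3: issue@5 deps=(3,1) exec_start@7 write@9
I5 mul r4: issue@6 deps=(3,None) exec_start@7 write@10

Answer: 4 5 6 7 9 10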